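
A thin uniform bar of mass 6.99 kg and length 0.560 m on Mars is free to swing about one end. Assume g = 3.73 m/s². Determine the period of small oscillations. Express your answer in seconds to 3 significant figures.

1.99 s

For a physical pendulum T = 2π√(I/(mgd)), with d = 0.2800 m from pivot to centre of mass.
I_cm = mL²/12 = 6.99 × 0.560²/12 = 0.1827 kg·m²; I = I_cm + md² = 0.1827 + 6.99 × 0.2800² = 0.7307 kg·m².
T = 2π√(0.7307/(6.99 × 3.73 × 0.2800)) = 1.99 s.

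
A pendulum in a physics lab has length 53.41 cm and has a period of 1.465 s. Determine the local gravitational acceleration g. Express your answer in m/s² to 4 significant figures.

9.824 m/s²

From T = 2π√(L/g), g = 4π²L/T² = 4π² × 0.5341/1.4650² = 9.824 m/s².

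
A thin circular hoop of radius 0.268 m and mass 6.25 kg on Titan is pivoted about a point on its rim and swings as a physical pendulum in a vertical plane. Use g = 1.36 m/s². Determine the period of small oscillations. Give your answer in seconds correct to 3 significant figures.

I_cm = mr² = 0.4489 kg·m². The pivot is at distance d = 0.268 m from the centre of mass.
By the parallel-axis theorem, I = I_cm + md² = 0.4489 + 0.4489 = 0.8978 kg·m².
T = 2π√(I/(mgd)) = 2π√(0.8978/(6.25 × 1.36 × 0.268)) = 3.94 s.

3.94 s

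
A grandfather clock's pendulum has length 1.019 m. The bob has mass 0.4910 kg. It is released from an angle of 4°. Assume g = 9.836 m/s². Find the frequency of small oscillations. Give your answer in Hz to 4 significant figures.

0.4945 Hz

T = 2π√(L/g) = 2π√(1.019/9.836) = 2.0224 s, so f = 1/T = 0.4945 Hz.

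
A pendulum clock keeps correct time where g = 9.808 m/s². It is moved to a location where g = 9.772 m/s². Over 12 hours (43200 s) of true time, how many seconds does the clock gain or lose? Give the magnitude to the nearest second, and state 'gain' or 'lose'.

lose 79 s

The clock's period scales as T ∝ 1/√g, so T'/T = √(9.808/9.772) = 1.00184.
In 43200 s of true time the clock registers 43200/1.00184 = 43120.6 s, so it loses 79 s.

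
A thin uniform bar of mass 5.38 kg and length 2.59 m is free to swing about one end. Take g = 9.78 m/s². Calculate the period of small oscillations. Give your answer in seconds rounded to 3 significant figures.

For a physical pendulum T = 2π√(I/(mgd)), with d = 1.295 m from pivot to centre of mass.
I_cm = mL²/12 = 5.38 × 2.59²/12 = 3.007 kg·m²; I = I_cm + md² = 3.007 + 5.38 × 1.295² = 12.03 kg·m².
T = 2π√(12.03/(5.38 × 9.78 × 1.295)) = 2.64 s.

2.64 s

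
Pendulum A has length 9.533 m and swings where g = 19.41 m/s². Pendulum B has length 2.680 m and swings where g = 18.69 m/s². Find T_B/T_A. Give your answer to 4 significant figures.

T = 2π√(L/g), so T_B/T_A = √((L_B/g_B)/(L_A/g_A)) = √((2.680/18.69)/(9.533/19.41)) = 0.5403.

0.5403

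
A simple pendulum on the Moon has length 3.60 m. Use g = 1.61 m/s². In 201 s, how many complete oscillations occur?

21

T = 2π√(L/g) = 2π√(3.60/1.61) = 9.395 s.
Number of complete oscillations = ⌊201/9.395⌋ = ⌊21.39⌋ = 21.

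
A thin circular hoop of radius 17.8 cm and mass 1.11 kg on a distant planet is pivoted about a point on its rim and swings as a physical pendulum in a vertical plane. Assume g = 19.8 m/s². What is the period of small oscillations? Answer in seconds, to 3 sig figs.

0.843 s

I_cm = mr² = 0.03517 kg·m². The pivot is at distance d = 0.178 m from the centre of mass.
By the parallel-axis theorem, I = I_cm + md² = 0.03517 + 0.03517 = 0.07034 kg·m².
T = 2π√(I/(mgd)) = 2π√(0.07034/(1.11 × 19.8 × 0.178)) = 0.843 s.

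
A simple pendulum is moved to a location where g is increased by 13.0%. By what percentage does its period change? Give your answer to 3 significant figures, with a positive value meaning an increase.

-5.93%

T ∝ 1/√g, so T'/T = 1/√(1.130) = 0.9407.
Percentage change in T = (0.9407 − 1) × 100% = -5.93%.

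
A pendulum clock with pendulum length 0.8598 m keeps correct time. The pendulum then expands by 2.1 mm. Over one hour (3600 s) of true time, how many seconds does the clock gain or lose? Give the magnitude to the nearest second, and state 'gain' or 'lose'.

lose 4 s

T ∝ √L, so T'/T = √(0.86190/0.8598) = 1.00122.
In 3600 s of true time the clock registers 3600/1.00122 = 3595.6 s, so it loses 4 s.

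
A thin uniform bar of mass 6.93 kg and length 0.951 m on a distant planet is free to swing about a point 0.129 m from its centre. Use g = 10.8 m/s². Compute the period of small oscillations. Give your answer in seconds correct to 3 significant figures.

For a physical pendulum T = 2π√(I/(mgd)), with d = 0.1290 m from pivot to centre of mass.
I_cm = mL²/12 = 6.93 × 0.951²/12 = 0.5223 kg·m²; I = I_cm + md² = 0.5223 + 6.93 × 0.1290² = 0.6376 kg·m².
T = 2π√(0.6376/(6.93 × 10.8 × 0.1290)) = 1.61 s.

1.61 s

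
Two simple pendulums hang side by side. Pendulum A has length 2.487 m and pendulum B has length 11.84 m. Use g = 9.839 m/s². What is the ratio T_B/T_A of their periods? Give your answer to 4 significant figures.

T ∝ √L, so T_B/T_A = √(L_B/L_A) = √(11.84/2.487) = 2.182.

2.182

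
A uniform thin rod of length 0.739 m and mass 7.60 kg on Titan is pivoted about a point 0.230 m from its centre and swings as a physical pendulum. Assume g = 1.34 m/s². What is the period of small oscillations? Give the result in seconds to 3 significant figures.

3.55 s

For a physical pendulum T = 2π√(I/(mgd)), with d = 0.2300 m from pivot to centre of mass.
I_cm = mL²/12 = 7.60 × 0.739²/12 = 0.3459 kg·m²; I = I_cm + md² = 0.3459 + 7.60 × 0.2300² = 0.7479 kg·m².
T = 2π√(0.7479/(7.60 × 1.34 × 0.2300)) = 3.55 s.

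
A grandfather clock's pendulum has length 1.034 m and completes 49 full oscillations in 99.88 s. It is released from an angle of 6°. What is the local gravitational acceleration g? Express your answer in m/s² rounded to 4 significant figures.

9.825 m/s²

T = 99.88/49 = 2.0384 s.
From T = 2π√(L/g), g = 4π²L/T² = 4π² × 1.034/2.0384² = 9.825 m/s².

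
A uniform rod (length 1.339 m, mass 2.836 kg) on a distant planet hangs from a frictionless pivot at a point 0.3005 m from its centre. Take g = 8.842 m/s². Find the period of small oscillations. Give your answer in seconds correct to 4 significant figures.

For a physical pendulum T = 2π√(I/(mgd)), with d = 0.30050 m from pivot to centre of mass.
I_cm = mL²/12 = 2.836 × 1.339²/12 = 0.42373 kg·m²; I = I_cm + md² = 0.42373 + 2.836 × 0.30050² = 0.67982 kg·m².
T = 2π√(0.67982/(2.836 × 8.842 × 0.30050)) = 1.887 s.

1.887 s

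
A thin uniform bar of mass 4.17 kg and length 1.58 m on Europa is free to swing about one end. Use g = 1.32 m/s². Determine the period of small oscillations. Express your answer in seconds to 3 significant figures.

5.61 s

For a physical pendulum T = 2π√(I/(mgd)), with d = 0.7900 m from pivot to centre of mass.
I_cm = mL²/12 = 4.17 × 1.58²/12 = 0.8675 kg·m²; I = I_cm + md² = 0.8675 + 4.17 × 0.7900² = 3.470 kg·m².
T = 2π√(3.470/(4.17 × 1.32 × 0.7900)) = 5.61 s.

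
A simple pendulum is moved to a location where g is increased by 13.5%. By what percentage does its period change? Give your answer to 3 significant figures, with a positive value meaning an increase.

T ∝ 1/√g, so T'/T = 1/√(1.135) = 0.9386.
Percentage change in T = (0.9386 − 1) × 100% = -6.14%.

-6.14%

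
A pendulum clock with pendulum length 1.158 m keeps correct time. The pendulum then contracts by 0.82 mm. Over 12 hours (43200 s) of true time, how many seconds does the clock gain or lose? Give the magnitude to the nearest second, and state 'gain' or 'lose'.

T ∝ √L, so T'/T = √(1.15718/1.158) = 0.999646.
In 43200 s of true time the clock registers 43200/0.999646 = 43215.3 s, so it gains 15 s.

gain 15 s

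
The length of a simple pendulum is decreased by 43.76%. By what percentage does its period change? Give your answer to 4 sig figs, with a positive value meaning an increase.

-25.01%

T ∝ √L, so T'/T = √(0.56240) = 0.74993.
Percentage change in T = (0.74993 − 1) × 100% = -25.01%.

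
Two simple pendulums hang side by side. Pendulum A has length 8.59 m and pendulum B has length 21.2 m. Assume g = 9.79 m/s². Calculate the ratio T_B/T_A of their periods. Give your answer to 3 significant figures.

T ∝ √L, so T_B/T_A = √(L_B/L_A) = √(21.2/8.59) = 1.57.

1.57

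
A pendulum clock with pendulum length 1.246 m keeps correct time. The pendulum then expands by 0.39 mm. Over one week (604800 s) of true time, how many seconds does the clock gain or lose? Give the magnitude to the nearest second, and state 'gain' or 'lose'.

lose 95 s

T ∝ √L, so T'/T = √(1.24639/1.246) = 1.00016.
In 604800 s of true time the clock registers 604800/1.00016 = 604705.4 s, so it loses 95 s.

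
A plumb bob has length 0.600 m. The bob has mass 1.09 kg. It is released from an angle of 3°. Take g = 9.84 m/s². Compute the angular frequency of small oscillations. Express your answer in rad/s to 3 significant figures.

ω = √(g/L) = √(9.84/0.600) = 4.05 rad/s.

4.05 rad/s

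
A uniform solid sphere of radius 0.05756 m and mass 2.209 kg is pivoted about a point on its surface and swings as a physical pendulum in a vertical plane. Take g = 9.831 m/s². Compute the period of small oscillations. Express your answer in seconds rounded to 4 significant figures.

0.5689 s

I_cm = (2/5)mr² = 0.0029275 kg·m². The pivot is at distance d = 0.05756 m from the centre of mass.
By the parallel-axis theorem, I = I_cm + md² = 0.0029275 + 0.0073188 = 0.010246 kg·m².
T = 2π√(I/(mgd)) = 2π√(0.010246/(2.209 × 9.831 × 0.05756)) = 0.5689 s.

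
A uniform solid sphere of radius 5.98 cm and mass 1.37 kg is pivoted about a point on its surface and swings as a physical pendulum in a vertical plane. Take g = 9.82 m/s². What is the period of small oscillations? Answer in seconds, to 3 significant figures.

I_cm = (2/5)mr² = 0.001960 kg·m². The pivot is at distance d = 0.0598 m from the centre of mass.
By the parallel-axis theorem, I = I_cm + md² = 0.001960 + 0.004899 = 0.006859 kg·m².
T = 2π√(I/(mgd)) = 2π√(0.006859/(1.37 × 9.82 × 0.0598)) = 0.580 s.

0.580 s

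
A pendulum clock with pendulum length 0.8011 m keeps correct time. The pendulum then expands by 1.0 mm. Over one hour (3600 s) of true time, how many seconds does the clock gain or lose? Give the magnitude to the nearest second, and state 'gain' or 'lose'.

lose 2 s

T ∝ √L, so T'/T = √(0.80210/0.8011) = 1.00062.
In 3600 s of true time the clock registers 3600/1.00062 = 3597.8 s, so it loses 2 s.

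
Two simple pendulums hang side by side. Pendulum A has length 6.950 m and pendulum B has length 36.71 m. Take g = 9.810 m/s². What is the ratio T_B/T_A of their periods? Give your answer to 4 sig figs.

2.298

T ∝ √L, so T_B/T_A = √(L_B/L_A) = √(36.71/6.950) = 2.298.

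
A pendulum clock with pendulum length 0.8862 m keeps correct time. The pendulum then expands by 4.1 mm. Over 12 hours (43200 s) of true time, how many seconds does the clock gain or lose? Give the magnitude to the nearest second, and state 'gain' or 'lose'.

lose 100 s

T ∝ √L, so T'/T = √(0.89030/0.8862) = 1.00231.
In 43200 s of true time the clock registers 43200/1.00231 = 43100.4 s, so it loses 100 s.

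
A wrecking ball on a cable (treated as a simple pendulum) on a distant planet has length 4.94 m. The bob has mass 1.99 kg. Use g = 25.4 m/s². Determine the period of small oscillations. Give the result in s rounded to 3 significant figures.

T = 2π√(L/g) = 2π√(4.94/25.4) = 2π × 0.4410 = 2.77 s.

2.77 s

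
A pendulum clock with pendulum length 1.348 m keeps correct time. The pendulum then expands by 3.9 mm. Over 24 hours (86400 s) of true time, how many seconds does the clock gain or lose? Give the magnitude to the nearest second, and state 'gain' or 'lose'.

lose 125 s

T ∝ √L, so T'/T = √(1.35190/1.348) = 1.00145.
In 86400 s of true time the clock registers 86400/1.00145 = 86275.3 s, so it loses 125 s.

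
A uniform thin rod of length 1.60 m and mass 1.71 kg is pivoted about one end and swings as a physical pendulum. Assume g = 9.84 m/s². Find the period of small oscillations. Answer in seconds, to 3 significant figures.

2.07 s

For a physical pendulum T = 2π√(I/(mgd)), with d = 0.8000 m from pivot to centre of mass.
I_cm = mL²/12 = 1.71 × 1.60²/12 = 0.3648 kg·m²; I = I_cm + md² = 0.3648 + 1.71 × 0.8000² = 1.459 kg·m².
T = 2π√(1.459/(1.71 × 9.84 × 0.8000)) = 2.07 s.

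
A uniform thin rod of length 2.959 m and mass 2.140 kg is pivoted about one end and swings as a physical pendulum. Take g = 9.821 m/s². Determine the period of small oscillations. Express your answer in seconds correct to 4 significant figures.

For a physical pendulum T = 2π√(I/(mgd)), with d = 1.4795 m from pivot to centre of mass.
I_cm = mL²/12 = 2.140 × 2.959²/12 = 1.5614 kg·m²; I = I_cm + md² = 1.5614 + 2.140 × 1.4795² = 6.2457 kg·m².
T = 2π√(6.2457/(2.140 × 9.821 × 1.4795)) = 2.816 s.

2.816 s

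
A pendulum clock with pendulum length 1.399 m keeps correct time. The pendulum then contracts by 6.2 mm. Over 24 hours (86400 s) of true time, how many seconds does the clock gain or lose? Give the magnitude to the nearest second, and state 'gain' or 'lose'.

gain 192 s

T ∝ √L, so T'/T = √(1.39280/1.399) = 0.997782.
In 86400 s of true time the clock registers 86400/0.997782 = 86592.1 s, so it gains 192 s.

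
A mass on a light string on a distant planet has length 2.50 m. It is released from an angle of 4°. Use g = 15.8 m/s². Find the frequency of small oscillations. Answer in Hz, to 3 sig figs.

T = 2π√(L/g) = 2π√(2.50/15.8) = 2.499 s, so f = 1/T = 0.400 Hz.

0.400 Hz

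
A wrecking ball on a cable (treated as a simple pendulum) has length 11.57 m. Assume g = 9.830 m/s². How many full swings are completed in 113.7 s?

T = 2π√(L/g) = 2π√(11.57/9.830) = 6.8166 s.
Number of complete oscillations = ⌊113.7/6.8166⌋ = ⌊16.680⌋ = 16.

16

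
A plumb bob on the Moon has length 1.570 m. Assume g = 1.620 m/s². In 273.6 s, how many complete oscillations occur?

44

T = 2π√(L/g) = 2π√(1.570/1.620) = 6.1855 s.
Number of complete oscillations = ⌊273.6/6.1855⌋ = ⌊44.233⌋ = 44.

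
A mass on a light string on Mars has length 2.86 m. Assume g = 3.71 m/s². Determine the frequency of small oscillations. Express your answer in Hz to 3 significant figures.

0.181 Hz

T = 2π√(L/g) = 2π√(2.86/3.71) = 5.517 s, so f = 1/T = 0.181 Hz.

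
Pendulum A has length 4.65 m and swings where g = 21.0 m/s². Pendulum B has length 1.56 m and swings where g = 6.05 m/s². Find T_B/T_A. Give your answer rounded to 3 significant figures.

T = 2π√(L/g), so T_B/T_A = √((L_B/g_B)/(L_A/g_A)) = √((1.56/6.05)/(4.65/21.0)) = 1.08.

1.08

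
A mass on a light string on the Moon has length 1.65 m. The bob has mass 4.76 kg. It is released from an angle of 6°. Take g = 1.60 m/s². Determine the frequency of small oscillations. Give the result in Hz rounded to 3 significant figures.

0.157 Hz

T = 2π√(L/g) = 2π√(1.65/1.60) = 6.381 s, so f = 1/T = 0.157 Hz.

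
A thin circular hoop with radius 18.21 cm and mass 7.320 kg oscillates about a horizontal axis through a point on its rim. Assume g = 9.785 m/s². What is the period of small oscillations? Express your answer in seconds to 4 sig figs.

1.212 s

I_cm = mr² = 0.24273 kg·m². The pivot is at distance d = 0.1821 m from the centre of mass.
By the parallel-axis theorem, I = I_cm + md² = 0.24273 + 0.24273 = 0.48547 kg·m².
T = 2π√(I/(mgd)) = 2π√(0.48547/(7.320 × 9.785 × 0.1821)) = 1.212 s.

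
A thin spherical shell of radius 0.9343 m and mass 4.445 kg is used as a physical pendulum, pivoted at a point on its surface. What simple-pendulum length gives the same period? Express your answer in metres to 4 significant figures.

The equivalent simple-pendulum length is L_eq = I/(md), where I is about the pivot and d = 0.93430 m.
I_cm = (2/3)mR² = 2.5867 kg·m², so I = I_cm + md² = 2.5867 + 3.8801 = 6.4669 kg·m².
L_eq = 6.4669/(4.445 × 0.93430) = 1.557 m.

1.557 m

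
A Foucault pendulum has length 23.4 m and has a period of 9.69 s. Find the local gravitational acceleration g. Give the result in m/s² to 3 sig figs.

9.84 m/s²

From T = 2π√(L/g), g = 4π²L/T² = 4π² × 23.4/9.690² = 9.84 m/s².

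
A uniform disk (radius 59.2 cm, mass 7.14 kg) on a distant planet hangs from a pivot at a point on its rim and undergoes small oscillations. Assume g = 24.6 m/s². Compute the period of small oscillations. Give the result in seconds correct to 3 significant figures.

I_cm = ½mr² = 1.251 kg·m². The pivot is at distance d = 0.592 m from the centre of mass.
By the parallel-axis theorem, I = I_cm + md² = 1.251 + 2.502 = 3.753 kg·m².
T = 2π√(I/(mgd)) = 2π√(3.753/(7.14 × 24.6 × 0.592)) = 1.19 s.

1.19 s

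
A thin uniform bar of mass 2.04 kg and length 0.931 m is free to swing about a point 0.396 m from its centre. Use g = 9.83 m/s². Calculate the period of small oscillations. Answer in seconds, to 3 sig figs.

For a physical pendulum T = 2π√(I/(mgd)), with d = 0.3960 m from pivot to centre of mass.
I_cm = mL²/12 = 2.04 × 0.931²/12 = 0.1473 kg·m²; I = I_cm + md² = 0.1473 + 2.04 × 0.3960² = 0.4673 kg·m².
T = 2π√(0.4673/(2.04 × 9.83 × 0.3960)) = 1.52 s.

1.52 s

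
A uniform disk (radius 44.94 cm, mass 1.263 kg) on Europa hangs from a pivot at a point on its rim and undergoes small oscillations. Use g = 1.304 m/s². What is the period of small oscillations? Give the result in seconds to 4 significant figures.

I_cm = ½mr² = 0.12754 kg·m². The pivot is at distance d = 0.4494 m from the centre of mass.
By the parallel-axis theorem, I = I_cm + md² = 0.12754 + 0.25508 = 0.38261 kg·m².
T = 2π√(I/(mgd)) = 2π√(0.38261/(1.263 × 1.304 × 0.4494)) = 4.518 s.

4.518 s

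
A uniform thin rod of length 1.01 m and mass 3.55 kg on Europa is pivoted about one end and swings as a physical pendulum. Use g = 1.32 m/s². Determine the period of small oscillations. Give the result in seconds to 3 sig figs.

4.49 s

For a physical pendulum T = 2π√(I/(mgd)), with d = 0.5050 m from pivot to centre of mass.
I_cm = mL²/12 = 3.55 × 1.01²/12 = 0.3018 kg·m²; I = I_cm + md² = 0.3018 + 3.55 × 0.5050² = 1.207 kg·m².
T = 2π√(1.207/(3.55 × 1.32 × 0.5050)) = 4.49 s.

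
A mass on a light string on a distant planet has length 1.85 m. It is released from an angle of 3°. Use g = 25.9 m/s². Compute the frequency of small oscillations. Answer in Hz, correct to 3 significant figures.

T = 2π√(L/g) = 2π√(1.85/25.9) = 1.679 s, so f = 1/T = 0.596 Hz.

0.596 Hz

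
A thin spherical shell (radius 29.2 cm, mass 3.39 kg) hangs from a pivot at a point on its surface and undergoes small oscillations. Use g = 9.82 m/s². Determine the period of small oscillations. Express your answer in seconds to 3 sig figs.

I_cm = (2/3)mr² = 0.1927 kg·m². The pivot is at distance d = 0.292 m from the centre of mass.
By the parallel-axis theorem, I = I_cm + md² = 0.1927 + 0.2890 = 0.4817 kg·m².
T = 2π√(I/(mgd)) = 2π√(0.4817/(3.39 × 9.82 × 0.292)) = 1.40 s.

1.40 s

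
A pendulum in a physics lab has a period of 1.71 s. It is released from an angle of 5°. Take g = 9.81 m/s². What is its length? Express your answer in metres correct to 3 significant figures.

From T = 2π√(L/g), L = gT²/(4π²) = 9.81 × 1.710²/(4π²) = 0.727 m.

0.727 m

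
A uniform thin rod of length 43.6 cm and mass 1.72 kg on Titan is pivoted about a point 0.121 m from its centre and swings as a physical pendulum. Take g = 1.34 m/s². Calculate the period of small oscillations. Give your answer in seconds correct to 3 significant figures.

For a physical pendulum T = 2π√(I/(mgd)), with d = 0.1210 m from pivot to centre of mass.
I_cm = mL²/12 = 1.72 × 0.436²/12 = 0.02725 kg·m²; I = I_cm + md² = 0.02725 + 1.72 × 0.1210² = 0.05243 kg·m².
T = 2π√(0.05243/(1.72 × 1.34 × 0.1210)) = 2.72 s.

2.72 s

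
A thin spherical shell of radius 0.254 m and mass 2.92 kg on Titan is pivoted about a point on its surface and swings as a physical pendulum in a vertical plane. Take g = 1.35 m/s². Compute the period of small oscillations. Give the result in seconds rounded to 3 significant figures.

3.52 s

I_cm = (2/3)mr² = 0.1256 kg·m². The pivot is at distance d = 0.254 m from the centre of mass.
By the parallel-axis theorem, I = I_cm + md² = 0.1256 + 0.1884 = 0.3140 kg·m².
T = 2π√(I/(mgd)) = 2π√(0.3140/(2.92 × 1.35 × 0.254)) = 3.52 s.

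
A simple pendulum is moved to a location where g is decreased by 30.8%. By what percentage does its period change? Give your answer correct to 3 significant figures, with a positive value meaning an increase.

T ∝ 1/√g, so T'/T = 1/√(0.6920) = 1.202.
Percentage change in T = (1.202 − 1) × 100% = 20.2%.

20.2%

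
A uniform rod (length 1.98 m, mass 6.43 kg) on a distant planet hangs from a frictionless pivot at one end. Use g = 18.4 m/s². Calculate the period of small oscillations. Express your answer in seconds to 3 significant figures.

1.68 s

For a physical pendulum T = 2π√(I/(mgd)), with d = 0.9900 m from pivot to centre of mass.
I_cm = mL²/12 = 6.43 × 1.98²/12 = 2.101 kg·m²; I = I_cm + md² = 2.101 + 6.43 × 0.9900² = 8.403 kg·m².
T = 2π√(8.403/(6.43 × 18.4 × 0.9900)) = 1.68 s.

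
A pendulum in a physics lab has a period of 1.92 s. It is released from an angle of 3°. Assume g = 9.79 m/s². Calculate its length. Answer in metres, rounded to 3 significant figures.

0.914 m

From T = 2π√(L/g), L = gT²/(4π²) = 9.79 × 1.920²/(4π²) = 0.914 m.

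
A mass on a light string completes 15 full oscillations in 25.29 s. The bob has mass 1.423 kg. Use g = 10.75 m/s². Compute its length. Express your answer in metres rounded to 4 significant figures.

T = 25.29/15 = 1.6860 s.
From T = 2π√(L/g), L = gT²/(4π²) = 10.75 × 1.6860²/(4π²) = 0.7740 m.

0.7740 m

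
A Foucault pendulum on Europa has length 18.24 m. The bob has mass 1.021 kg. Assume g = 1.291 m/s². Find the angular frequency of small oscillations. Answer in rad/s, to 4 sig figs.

0.2660 rad/s

ω = √(g/L) = √(1.291/18.24) = 0.2660 rad/s.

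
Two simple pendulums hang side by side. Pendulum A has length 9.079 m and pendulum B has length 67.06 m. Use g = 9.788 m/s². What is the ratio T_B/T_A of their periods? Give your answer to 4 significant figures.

2.718

T ∝ √L, so T_B/T_A = √(L_B/L_A) = √(67.06/9.079) = 2.718.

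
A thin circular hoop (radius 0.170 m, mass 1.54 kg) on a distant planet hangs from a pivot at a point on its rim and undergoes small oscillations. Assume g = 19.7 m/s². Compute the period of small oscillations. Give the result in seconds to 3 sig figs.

0.825 s

I_cm = mr² = 0.04451 kg·m². The pivot is at distance d = 0.170 m from the centre of mass.
By the parallel-axis theorem, I = I_cm + md² = 0.04451 + 0.04451 = 0.08901 kg·m².
T = 2π√(I/(mgd)) = 2π√(0.08901/(1.54 × 19.7 × 0.170)) = 0.825 s.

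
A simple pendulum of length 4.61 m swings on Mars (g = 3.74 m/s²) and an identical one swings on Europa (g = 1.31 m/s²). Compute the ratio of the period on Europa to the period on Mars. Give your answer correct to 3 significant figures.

T ∝ 1/√g, so T₂/T₁ = √(g₁/g₂) = √(3.74/1.31) = 1.69.

1.69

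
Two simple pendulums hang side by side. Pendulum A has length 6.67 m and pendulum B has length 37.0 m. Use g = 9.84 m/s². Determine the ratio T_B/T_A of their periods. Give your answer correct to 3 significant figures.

2.36

T ∝ √L, so T_B/T_A = √(L_B/L_A) = √(37.0/6.67) = 2.36.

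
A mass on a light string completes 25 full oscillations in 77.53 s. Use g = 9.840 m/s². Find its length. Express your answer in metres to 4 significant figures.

T = 77.53/25 = 3.1012 s.
From T = 2π√(L/g), L = gT²/(4π²) = 9.840 × 3.1012²/(4π²) = 2.397 m.

2.397 m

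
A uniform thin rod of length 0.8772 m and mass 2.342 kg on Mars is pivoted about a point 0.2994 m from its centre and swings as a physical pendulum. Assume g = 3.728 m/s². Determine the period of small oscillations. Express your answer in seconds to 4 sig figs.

2.332 s

For a physical pendulum T = 2π√(I/(mgd)), with d = 0.29940 m from pivot to centre of mass.
I_cm = mL²/12 = 2.342 × 0.8772²/12 = 0.15018 kg·m²; I = I_cm + md² = 0.15018 + 2.342 × 0.29940² = 0.36011 kg·m².
T = 2π√(0.36011/(2.342 × 3.728 × 0.29940)) = 2.332 s.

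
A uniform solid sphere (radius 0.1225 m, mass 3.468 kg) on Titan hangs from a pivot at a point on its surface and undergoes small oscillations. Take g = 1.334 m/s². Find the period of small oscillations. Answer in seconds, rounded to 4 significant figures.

I_cm = (2/5)mr² = 0.020817 kg·m². The pivot is at distance d = 0.1225 m from the centre of mass.
By the parallel-axis theorem, I = I_cm + md² = 0.020817 + 0.052042 = 0.072858 kg·m².
T = 2π√(I/(mgd)) = 2π√(0.072858/(3.468 × 1.334 × 0.1225)) = 2.253 s.

2.253 s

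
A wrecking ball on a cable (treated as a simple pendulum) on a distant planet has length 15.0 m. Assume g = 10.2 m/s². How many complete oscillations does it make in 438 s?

57

T = 2π√(L/g) = 2π√(15.0/10.2) = 7.619 s.
Number of complete oscillations = ⌊438/7.619⌋ = ⌊57.48⌋ = 57.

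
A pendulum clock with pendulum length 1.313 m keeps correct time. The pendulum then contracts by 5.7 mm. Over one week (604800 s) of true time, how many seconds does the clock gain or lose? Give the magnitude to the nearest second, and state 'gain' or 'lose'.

gain 1317 s

T ∝ √L, so T'/T = √(1.30730/1.313) = 0.997827.
In 604800 s of true time the clock registers 604800/0.997827 = 606117.1 s, so it gains 1317 s.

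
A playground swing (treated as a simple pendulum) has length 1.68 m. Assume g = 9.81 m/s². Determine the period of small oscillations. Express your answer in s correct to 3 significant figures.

2.60 s

T = 2π√(L/g) = 2π√(1.68/9.81) = 2π × 0.4138 = 2.60 s.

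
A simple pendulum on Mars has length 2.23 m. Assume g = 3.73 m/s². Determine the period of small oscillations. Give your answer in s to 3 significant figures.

4.86 s

T = 2π√(L/g) = 2π√(2.23/3.73) = 2π × 0.7732 = 4.86 s.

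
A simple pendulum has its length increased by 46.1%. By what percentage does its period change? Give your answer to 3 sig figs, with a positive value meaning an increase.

T ∝ √L, so T'/T = √(1.461) = 1.209.
Percentage change in T = (1.209 − 1) × 100% = 20.9%.

20.9%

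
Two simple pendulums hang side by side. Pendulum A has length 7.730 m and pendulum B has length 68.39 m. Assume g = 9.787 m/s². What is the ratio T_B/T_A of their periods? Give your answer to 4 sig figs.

2.974

T ∝ √L, so T_B/T_A = √(L_B/L_A) = √(68.39/7.730) = 2.974.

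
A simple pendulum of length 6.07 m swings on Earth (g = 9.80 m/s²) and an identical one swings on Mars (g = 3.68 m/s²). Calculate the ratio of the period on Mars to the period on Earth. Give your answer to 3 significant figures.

1.63

T ∝ 1/√g, so T₂/T₁ = √(g₁/g₂) = √(9.80/3.68) = 1.63.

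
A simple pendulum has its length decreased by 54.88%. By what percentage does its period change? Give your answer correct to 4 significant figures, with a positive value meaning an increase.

-32.83%

T ∝ √L, so T'/T = √(0.45120) = 0.67171.
Percentage change in T = (0.67171 − 1) × 100% = -32.83%.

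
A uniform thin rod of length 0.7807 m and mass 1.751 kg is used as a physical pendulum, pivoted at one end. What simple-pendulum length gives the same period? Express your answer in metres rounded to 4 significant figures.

0.5205 m

The equivalent simple-pendulum length is L_eq = I/(md), where I is about the pivot and d = 0.39035 m.
I_cm = (1/12)mL² = 0.088935 kg·m², so I = I_cm + md² = 0.088935 + 0.26681 = 0.35574 kg·m².
L_eq = 0.35574/(1.751 × 0.39035) = 0.5205 m.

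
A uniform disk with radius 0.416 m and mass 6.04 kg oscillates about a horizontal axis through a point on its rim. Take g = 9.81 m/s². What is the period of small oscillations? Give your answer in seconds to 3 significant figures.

I_cm = ½mr² = 0.5226 kg·m². The pivot is at distance d = 0.416 m from the centre of mass.
By the parallel-axis theorem, I = I_cm + md² = 0.5226 + 1.045 = 1.568 kg·m².
T = 2π√(I/(mgd)) = 2π√(1.568/(6.04 × 9.81 × 0.416)) = 1.58 s.

1.58 s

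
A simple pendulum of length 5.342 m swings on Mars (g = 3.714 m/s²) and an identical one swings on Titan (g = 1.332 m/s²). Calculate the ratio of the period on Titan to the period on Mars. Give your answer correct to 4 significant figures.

T ∝ 1/√g, so T₂/T₁ = √(g₁/g₂) = √(3.714/1.332) = 1.670.

1.670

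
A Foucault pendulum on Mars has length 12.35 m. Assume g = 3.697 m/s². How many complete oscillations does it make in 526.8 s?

T = 2π√(L/g) = 2π√(12.35/3.697) = 11.484 s.
Number of complete oscillations = ⌊526.8/11.484⌋ = ⌊45.873⌋ = 45.

45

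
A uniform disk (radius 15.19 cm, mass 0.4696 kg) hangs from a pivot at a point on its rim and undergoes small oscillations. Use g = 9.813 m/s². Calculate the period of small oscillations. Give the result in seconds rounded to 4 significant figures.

0.9574 s

I_cm = ½mr² = 0.0054177 kg·m². The pivot is at distance d = 0.1519 m from the centre of mass.
By the parallel-axis theorem, I = I_cm + md² = 0.0054177 + 0.010835 = 0.016253 kg·m².
T = 2π√(I/(mgd)) = 2π√(0.016253/(0.4696 × 9.813 × 0.1519)) = 0.9574 s.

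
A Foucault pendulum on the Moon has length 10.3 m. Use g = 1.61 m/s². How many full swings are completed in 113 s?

7

T = 2π√(L/g) = 2π√(10.3/1.61) = 15.89 s.
Number of complete oscillations = ⌊113/15.89⌋ = ⌊7.110⌋ = 7.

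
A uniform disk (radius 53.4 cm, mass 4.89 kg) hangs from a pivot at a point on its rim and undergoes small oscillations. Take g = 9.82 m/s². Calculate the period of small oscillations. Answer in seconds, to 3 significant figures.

I_cm = ½mr² = 0.6972 kg·m². The pivot is at distance d = 0.534 m from the centre of mass.
By the parallel-axis theorem, I = I_cm + md² = 0.6972 + 1.394 = 2.092 kg·m².
T = 2π√(I/(mgd)) = 2π√(2.092/(4.89 × 9.82 × 0.534)) = 1.79 s.

1.79 s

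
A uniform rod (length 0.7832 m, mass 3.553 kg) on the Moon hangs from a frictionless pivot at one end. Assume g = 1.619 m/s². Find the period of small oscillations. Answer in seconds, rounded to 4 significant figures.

For a physical pendulum T = 2π√(I/(mgd)), with d = 0.39160 m from pivot to centre of mass.
I_cm = mL²/12 = 3.553 × 0.7832²/12 = 0.18162 kg·m²; I = I_cm + md² = 0.18162 + 3.553 × 0.39160² = 0.72647 kg·m².
T = 2π√(0.72647/(3.553 × 1.619 × 0.39160)) = 3.568 s.

3.568 s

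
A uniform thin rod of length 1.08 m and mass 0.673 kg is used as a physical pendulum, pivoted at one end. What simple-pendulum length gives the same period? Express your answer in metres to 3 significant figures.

0.720 m

The equivalent simple-pendulum length is L_eq = I/(md), where I is about the pivot and d = 0.5400 m.
I_cm = (1/12)mL² = 0.06542 kg·m², so I = I_cm + md² = 0.06542 + 0.1962 = 0.2617 kg·m².
L_eq = 0.2617/(0.673 × 0.5400) = 0.720 m.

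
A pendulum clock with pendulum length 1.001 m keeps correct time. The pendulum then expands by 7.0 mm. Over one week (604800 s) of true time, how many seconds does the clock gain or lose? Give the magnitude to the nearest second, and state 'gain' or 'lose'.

lose 2104 s

T ∝ √L, so T'/T = √(1.00800/1.001) = 1.00349.
In 604800 s of true time the clock registers 604800/1.00349 = 602696.3 s, so it loses 2104 s.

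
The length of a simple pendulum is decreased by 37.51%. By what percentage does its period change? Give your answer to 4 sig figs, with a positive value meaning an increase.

-20.95%

T ∝ √L, so T'/T = √(0.62490) = 0.79051.
Percentage change in T = (0.79051 − 1) × 100% = -20.95%.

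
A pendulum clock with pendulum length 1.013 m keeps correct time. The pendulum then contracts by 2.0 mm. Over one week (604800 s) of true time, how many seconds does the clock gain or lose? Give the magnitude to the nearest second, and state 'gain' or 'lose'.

T ∝ √L, so T'/T = √(1.01100/1.013) = 0.999012.
In 604800 s of true time the clock registers 604800/0.999012 = 605397.9 s, so it gains 598 s.

gain 598 s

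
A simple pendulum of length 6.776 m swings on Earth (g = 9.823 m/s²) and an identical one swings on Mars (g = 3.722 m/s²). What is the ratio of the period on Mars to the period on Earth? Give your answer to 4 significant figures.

1.625

T ∝ 1/√g, so T₂/T₁ = √(g₁/g₂) = √(9.823/3.722) = 1.625.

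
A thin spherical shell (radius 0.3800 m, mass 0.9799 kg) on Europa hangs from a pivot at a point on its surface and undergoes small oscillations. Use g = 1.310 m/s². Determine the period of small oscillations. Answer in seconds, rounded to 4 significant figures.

I_cm = (2/3)mr² = 0.094332 kg·m². The pivot is at distance d = 0.3800 m from the centre of mass.
By the parallel-axis theorem, I = I_cm + md² = 0.094332 + 0.14150 = 0.23583 kg·m².
T = 2π√(I/(mgd)) = 2π√(0.23583/(0.9799 × 1.310 × 0.3800)) = 4.369 s.

4.369 s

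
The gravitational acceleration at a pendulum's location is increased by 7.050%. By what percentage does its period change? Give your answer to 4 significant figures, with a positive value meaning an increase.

-3.349%

T ∝ 1/√g, so T'/T = 1/√(1.0705) = 0.96651.
Percentage change in T = (0.96651 − 1) × 100% = -3.349%.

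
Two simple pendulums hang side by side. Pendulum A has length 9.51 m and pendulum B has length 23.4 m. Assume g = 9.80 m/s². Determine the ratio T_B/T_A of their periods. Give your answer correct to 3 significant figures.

1.57

T ∝ √L, so T_B/T_A = √(L_B/L_A) = √(23.4/9.51) = 1.57.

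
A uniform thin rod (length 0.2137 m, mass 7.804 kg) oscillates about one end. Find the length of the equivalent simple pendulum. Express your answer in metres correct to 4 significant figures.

The equivalent simple-pendulum length is L_eq = I/(md), where I is about the pivot and d = 0.10685 m.
I_cm = (1/12)mL² = 0.029699 kg·m², so I = I_cm + md² = 0.029699 + 0.089098 = 0.11880 kg·m².
L_eq = 0.11880/(7.804 × 0.10685) = 0.1425 m.

0.1425 m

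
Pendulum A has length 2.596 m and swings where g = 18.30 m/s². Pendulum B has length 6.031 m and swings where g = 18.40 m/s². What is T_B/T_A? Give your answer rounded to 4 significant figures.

1.520

T = 2π√(L/g), so T_B/T_A = √((L_B/g_B)/(L_A/g_A)) = √((6.031/18.40)/(2.596/18.30)) = 1.520.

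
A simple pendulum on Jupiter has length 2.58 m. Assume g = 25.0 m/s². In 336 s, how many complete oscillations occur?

166

T = 2π√(L/g) = 2π√(2.58/25.0) = 2.018 s.
Number of complete oscillations = ⌊336/2.018⌋ = ⌊166.5⌋ = 166.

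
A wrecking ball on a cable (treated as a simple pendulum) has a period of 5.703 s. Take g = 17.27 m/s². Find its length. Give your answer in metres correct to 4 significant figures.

14.23 m

From T = 2π√(L/g), L = gT²/(4π²) = 17.27 × 5.7030²/(4π²) = 14.23 m.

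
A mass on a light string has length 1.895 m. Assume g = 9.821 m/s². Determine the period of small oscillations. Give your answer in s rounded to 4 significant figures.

2.760 s

T = 2π√(L/g) = 2π√(1.895/9.821) = 2π × 0.43927 = 2.760 s.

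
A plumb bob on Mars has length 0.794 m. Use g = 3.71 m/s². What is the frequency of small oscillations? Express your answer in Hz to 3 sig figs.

0.344 Hz

T = 2π√(L/g) = 2π√(0.794/3.71) = 2.907 s, so f = 1/T = 0.344 Hz.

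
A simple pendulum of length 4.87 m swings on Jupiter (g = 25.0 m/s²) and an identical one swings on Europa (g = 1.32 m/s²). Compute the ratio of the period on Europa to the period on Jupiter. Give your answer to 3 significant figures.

4.35

T ∝ 1/√g, so T₂/T₁ = √(g₁/g₂) = √(25.0/1.32) = 4.35.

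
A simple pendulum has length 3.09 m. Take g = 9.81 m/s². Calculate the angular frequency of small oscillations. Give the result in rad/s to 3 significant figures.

ω = √(g/L) = √(9.81/3.09) = 1.78 rad/s.

1.78 rad/s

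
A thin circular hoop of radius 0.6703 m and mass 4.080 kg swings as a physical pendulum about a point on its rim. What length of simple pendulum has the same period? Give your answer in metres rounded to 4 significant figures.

The equivalent simple-pendulum length is L_eq = I/(md), where I is about the pivot and d = 0.67030 m.
I_cm = mR² = 1.8332 kg·m², so I = I_cm + md² = 1.8332 + 1.8332 = 3.6663 kg·m².
L_eq = 3.6663/(4.080 × 0.67030) = 1.341 m.

1.341 m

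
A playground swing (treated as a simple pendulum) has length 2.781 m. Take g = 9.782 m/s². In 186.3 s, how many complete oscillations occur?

T = 2π√(L/g) = 2π√(2.781/9.782) = 3.3502 s.
Number of complete oscillations = ⌊186.3/3.3502⌋ = ⌊55.609⌋ = 55.

55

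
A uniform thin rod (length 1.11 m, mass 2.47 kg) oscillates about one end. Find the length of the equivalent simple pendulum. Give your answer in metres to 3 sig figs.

The equivalent simple-pendulum length is L_eq = I/(md), where I is about the pivot and d = 0.5550 m.
I_cm = (1/12)mL² = 0.2536 kg·m², so I = I_cm + md² = 0.2536 + 0.7608 = 1.014 kg·m².
L_eq = 1.014/(2.47 × 0.5550) = 0.740 m.

0.740 m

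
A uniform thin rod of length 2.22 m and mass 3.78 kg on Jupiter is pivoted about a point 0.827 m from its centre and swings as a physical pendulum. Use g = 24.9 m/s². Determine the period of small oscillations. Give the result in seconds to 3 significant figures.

For a physical pendulum T = 2π√(I/(mgd)), with d = 0.8270 m from pivot to centre of mass.
I_cm = mL²/12 = 3.78 × 2.22²/12 = 1.552 kg·m²; I = I_cm + md² = 1.552 + 3.78 × 0.8270² = 4.138 kg·m².
T = 2π√(4.138/(3.78 × 24.9 × 0.8270)) = 1.45 s.

1.45 s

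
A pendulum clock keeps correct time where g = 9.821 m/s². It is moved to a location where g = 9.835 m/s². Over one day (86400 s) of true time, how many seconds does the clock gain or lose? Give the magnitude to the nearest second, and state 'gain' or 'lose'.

The clock's period scales as T ∝ 1/√g, so T'/T = √(9.821/9.835) = 0.999288.
In 86400 s of true time the clock registers 86400/0.999288 = 86461.6 s, so it gains 62 s.

gain 62 s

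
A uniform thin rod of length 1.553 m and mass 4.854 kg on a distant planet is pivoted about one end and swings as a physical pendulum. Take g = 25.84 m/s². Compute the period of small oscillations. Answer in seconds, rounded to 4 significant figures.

For a physical pendulum T = 2π√(I/(mgd)), with d = 0.77650 m from pivot to centre of mass.
I_cm = mL²/12 = 4.854 × 1.553²/12 = 0.97558 kg·m²; I = I_cm + md² = 0.97558 + 4.854 × 0.77650² = 3.9023 kg·m².
T = 2π√(3.9023/(4.854 × 25.84 × 0.77650)) = 1.258 s.

1.258 s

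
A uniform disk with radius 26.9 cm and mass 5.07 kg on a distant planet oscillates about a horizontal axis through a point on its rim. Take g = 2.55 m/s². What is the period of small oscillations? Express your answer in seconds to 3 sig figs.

I_cm = ½mr² = 0.1834 kg·m². The pivot is at distance d = 0.269 m from the centre of mass.
By the parallel-axis theorem, I = I_cm + md² = 0.1834 + 0.3669 = 0.5503 kg·m².
T = 2π√(I/(mgd)) = 2π√(0.5503/(5.07 × 2.55 × 0.269)) = 2.50 s.

2.50 s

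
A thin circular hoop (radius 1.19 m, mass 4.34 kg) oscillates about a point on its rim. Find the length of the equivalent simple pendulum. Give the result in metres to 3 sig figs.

The equivalent simple-pendulum length is L_eq = I/(md), where I is about the pivot and d = 1.190 m.
I_cm = mR² = 6.146 kg·m², so I = I_cm + md² = 6.146 + 6.146 = 12.29 kg·m².
L_eq = 12.29/(4.34 × 1.190) = 2.38 m.

2.38 m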